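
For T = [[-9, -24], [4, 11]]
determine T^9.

tr T = 2 and det T = -3, so the characteristic polynomial is λ² − (2)λ + (-3) with roots -1 and 3.
Eigenvectors give P = [[3, -2], [-1, 1]] with P⁻¹ = [[1, 2], [1, 3]], and T = P·diag(-1, 3)·P⁻¹.
Then T^9 = P·diag(-1, 19683)·P⁻¹ = [[-3, -39366], [1, 19683]] · [[1, 2], [1, 3]] = [[-39369, -118104], [19684, 59051]].

[[-39369, -118104], [19684, 59051]]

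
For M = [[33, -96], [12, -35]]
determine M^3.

tr M = -2 and det M = -3, so the characteristic polynomial is λ² − (-2)λ + (-3) with roots 1 and -3.
Eigenvectors give P = [[3, -8], [1, -3]] with P⁻¹ = [[3, -8], [1, -3]], and M = P·diag(1, -3)·P⁻¹.
Then M^3 = P·diag(1, -27)·P⁻¹ = [[3, 216], [1, 81]] · [[3, -8], [1, -3]] = [[225, -672], [84, -251]].

[[225, -672], [84, -251]]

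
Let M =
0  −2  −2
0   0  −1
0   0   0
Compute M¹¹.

[[0, 0, 0], [0, 0, 0], [0, 0, 0]]

M is strictly triangular, hence nilpotent: M³ = 0, so M¹¹ = 0.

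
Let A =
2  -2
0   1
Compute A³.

[[8, -14], [0, 1]]

A² = [[4, -6], [0, 1]]
A³ = [[8, -14], [0, 1]]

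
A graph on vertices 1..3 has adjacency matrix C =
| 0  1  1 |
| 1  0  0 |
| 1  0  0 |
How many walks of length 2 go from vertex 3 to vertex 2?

The number of length-2 walks from vertex 3 to vertex 2 is entry (3,2) of C², where C is the adjacency matrix.
C² = [[2, 0, 0], [0, 1, 1], [0, 1, 1]]

1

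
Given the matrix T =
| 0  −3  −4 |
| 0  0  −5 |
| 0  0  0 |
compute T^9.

T is strictly triangular, hence nilpotent: T^3 = 0, so T^9 = 0.

[[0, 0, 0], [0, 0, 0], [0, 0, 0]]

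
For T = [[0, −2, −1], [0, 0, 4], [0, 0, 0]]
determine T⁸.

T is strictly triangular, hence nilpotent: T³ = 0, so T⁸ = 0.

[[0, 0, 0], [0, 0, 0], [0, 0, 0]]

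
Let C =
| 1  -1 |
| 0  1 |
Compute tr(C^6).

C = I + N where N = [[0, -1], [0, 0]] is strictly upper-triangular, so N^2 = 0.
(I + N)^6 = I + 6·N = [[1, -6], [0, 1]].

2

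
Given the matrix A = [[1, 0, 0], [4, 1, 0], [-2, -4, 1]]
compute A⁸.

A = I + N where N = [[0, 0, 0], [4, 0, 0], [-2, -4, 0]] is strictly lower-triangular, so N³ = 0.
(I + N)⁸ = I + 8·N + 28·N² = [[1, 0, 0], [32, 1, 0], [-464, -32, 1]].

[[1, 0, 0], [32, 1, 0], [-464, -32, 1]]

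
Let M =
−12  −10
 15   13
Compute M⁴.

[[−114, −130], [195, 211]]

tr M = 1 and det M = −6, so the characteristic polynomial is λ² − (1)λ + (−6) with roots −2 and 3.
Eigenvectors give P = [[−1, −2], [1, 3]] with P⁻¹ = [[−3, −2], [1, 1]], and M = P·diag(−2, 3)·P⁻¹.
Then M⁴ = P·diag(16, 81)·P⁻¹ = [[−16, −162], [16, 243]] · [[−3, −2], [1, 1]] = [[−114, −130], [195, 211]].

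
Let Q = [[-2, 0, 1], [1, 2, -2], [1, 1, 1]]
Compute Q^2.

[[5, 1, -1], [-2, 2, -5], [0, 3, 0]]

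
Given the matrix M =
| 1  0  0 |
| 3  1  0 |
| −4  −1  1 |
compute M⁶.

[[1, 0, 0], [18, 1, 0], [−69, −6, 1]]

M = I + N where N = [[0, 0, 0], [3, 0, 0], [−4, −1, 0]] is strictly lower-triangular, so N³ = 0.
(I + N)⁶ = I + 6·N + 15·N² = [[1, 0, 0], [18, 1, 0], [−69, −6, 1]].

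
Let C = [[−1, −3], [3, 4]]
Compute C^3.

[[−19, −12], [12, 1]]

C^2 = [[−8, −9], [9, 7]]
C^3 = [[−19, −12], [12, 1]]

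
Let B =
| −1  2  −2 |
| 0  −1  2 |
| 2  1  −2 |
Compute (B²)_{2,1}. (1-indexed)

4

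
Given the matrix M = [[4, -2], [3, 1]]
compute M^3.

[[10, -30], [45, -35]]

M^2 = [[10, -10], [15, -5]]
M^3 = [[10, -30], [45, -35]]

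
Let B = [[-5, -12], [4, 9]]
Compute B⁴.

tr B = 4 and det B = 3, so the characteristic polynomial is λ² − (4)λ + (3) with roots 3 and 1.
Eigenvectors give P = [[-3, -2], [2, 1]] with P⁻¹ = [[1, 2], [-2, -3]], and B = P·diag(3, 1)·P⁻¹.
Then B⁴ = P·diag(81, 1)·P⁻¹ = [[-243, -2], [162, 1]] · [[1, 2], [-2, -3]] = [[-239, -480], [160, 321]].

[[-239, -480], [160, 321]]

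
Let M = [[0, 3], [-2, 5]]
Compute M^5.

[[-390, 633], [-422, 665]]

tr M = 5 and det M = 6, so the characteristic polynomial is λ² − (5)λ + (6) with roots 3 and 2.
Eigenvectors give P = [[-1, 3], [-1, 2]] with P⁻¹ = [[2, -3], [1, -1]], and M = P·diag(3, 2)·P⁻¹.
Then M^5 = P·diag(243, 32)·P⁻¹ = [[-243, 96], [-243, 64]] · [[2, -3], [1, -1]] = [[-390, 633], [-422, 665]].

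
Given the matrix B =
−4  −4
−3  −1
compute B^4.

[[1084, 820], [615, 469]]

B^2 = [[28, 20], [15, 13]]
B^3 = [[−172, −132], [−99, −73]]
B^4 = [[1084, 820], [615, 469]]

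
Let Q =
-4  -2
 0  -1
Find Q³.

Q² = [[16, 10], [0, 1]]
Q³ = [[-64, -42], [0, -1]]

[[-64, -42], [0, -1]]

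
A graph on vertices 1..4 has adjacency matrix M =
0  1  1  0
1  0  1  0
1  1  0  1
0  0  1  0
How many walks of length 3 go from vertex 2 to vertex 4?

The number of length-3 walks from vertex 2 to vertex 4 is entry (2,4) of M³, where M is the adjacency matrix.
M² = [[2, 1, 1, 1], [1, 2, 1, 1], [1, 1, 3, 0], [1, 1, 0, 1]]
M³ = [[2, 3, 4, 1], [3, 2, 4, 1], [4, 4, 2, 3], [1, 1, 3, 0]]

1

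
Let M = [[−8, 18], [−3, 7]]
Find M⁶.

tr M = −1 and det M = −2, so the characteristic polynomial is λ² − (−1)λ + (−2) with roots −2 and 1.
Eigenvectors give P = [[3, 2], [1, 1]] with P⁻¹ = [[1, −2], [−1, 3]], and M = P·diag(−2, 1)·P⁻¹.
Then M⁶ = P·diag(64, 1)·P⁻¹ = [[192, 2], [64, 1]] · [[1, −2], [−1, 3]] = [[190, −378], [63, −125]].

[[190, −378], [63, −125]]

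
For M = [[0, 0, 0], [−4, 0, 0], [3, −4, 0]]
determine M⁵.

M is strictly triangular, hence nilpotent: M³ = 0, so M⁵ = 0.

[[0, 0, 0], [0, 0, 0], [0, 0, 0]]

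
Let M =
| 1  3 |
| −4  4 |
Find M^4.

M^2 = [[−11, 15], [−20, 4]]
M^3 = [[−71, 27], [−36, −44]]
M^4 = [[−179, −105], [140, −284]]

[[−179, −105], [140, −284]]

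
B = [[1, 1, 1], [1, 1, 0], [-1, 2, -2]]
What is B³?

[[6, 3, 3], [3, 6, 0], [-3, 6, -3]]

B² = [[1, 4, -1], [2, 2, 1], [3, -3, 3]]
B³ = [[6, 3, 3], [3, 6, 0], [-3, 6, -3]]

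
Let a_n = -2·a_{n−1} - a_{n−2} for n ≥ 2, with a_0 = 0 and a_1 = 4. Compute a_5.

20

With companion matrix C = [[-2, -1], [1, 0]], [a_n, a_{n−1}]ᵀ = C·[a_{n−1}, a_{n−2}]ᵀ, so [a_5, a_4]ᵀ = C^4·[a_1, a_0]ᵀ.
C^4 = [[5, 4], [-4, -3]], giving [a_5, a_4]ᵀ = [[20], [-16]].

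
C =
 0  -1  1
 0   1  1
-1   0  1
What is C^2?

[[-1, -1, 0], [-1, 1, 2], [-1, 1, 0]]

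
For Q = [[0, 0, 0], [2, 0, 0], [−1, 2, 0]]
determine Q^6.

[[0, 0, 0], [0, 0, 0], [0, 0, 0]]

Q is strictly triangular, hence nilpotent: Q^3 = 0, so Q^6 = 0.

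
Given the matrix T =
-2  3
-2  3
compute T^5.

[[-2, 3], [-2, 3]]

T² = T (a projection; rank 1, trace 1), so T^5 = T.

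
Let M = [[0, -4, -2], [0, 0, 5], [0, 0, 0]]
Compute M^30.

M is strictly triangular, hence nilpotent: M^3 = 0, so M^30 = 0.

[[0, 0, 0], [0, 0, 0], [0, 0, 0]]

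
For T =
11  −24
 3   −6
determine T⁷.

[[18659, −49416], [6177, −16344]]

tr T = 5 and det T = 6, so the characteristic polynomial is λ² − (5)λ + (6) with roots 3 and 2.
Eigenvectors give P = [[3, −8], [1, −3]] with P⁻¹ = [[3, −8], [1, −3]], and T = P·diag(3, 2)·P⁻¹.
Then T⁷ = P·diag(2187, 128)·P⁻¹ = [[6561, −1024], [2187, −384]] · [[3, −8], [1, −3]] = [[18659, −49416], [6177, −16344]].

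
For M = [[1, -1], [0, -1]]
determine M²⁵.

[[1, -1], [0, -1]]

M² = I (check: tr M = 0 and det M = -1), so M²⁵ = M since 25 is odd.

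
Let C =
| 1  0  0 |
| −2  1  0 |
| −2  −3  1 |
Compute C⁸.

C = I + N where N = [[0, 0, 0], [−2, 0, 0], [−2, −3, 0]] is strictly lower-triangular, so N³ = 0.
(I + N)⁸ = I + 8·N + 28·N² = [[1, 0, 0], [−16, 1, 0], [152, −24, 1]].

[[1, 0, 0], [−16, 1, 0], [152, −24, 1]]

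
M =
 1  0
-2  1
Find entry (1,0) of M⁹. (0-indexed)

M = I + N where N = [[0, 0], [-2, 0]] is strictly lower-triangular, so N² = 0.
(I + N)⁹ = I + 9·N = [[1, 0], [-18, 1]].

-18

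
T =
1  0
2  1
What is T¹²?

T = I + N where N = [[0, 0], [2, 0]] is strictly lower-triangular, so N² = 0.
(I + N)¹² = I + 12·N = [[1, 0], [24, 1]].

[[1, 0], [24, 1]]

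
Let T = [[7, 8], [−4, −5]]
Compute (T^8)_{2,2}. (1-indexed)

−6559

tr T = 2 and det T = −3, so the characteristic polynomial is λ² − (2)λ + (−3) with roots 3 and −1.
Eigenvectors give P = [[2, −1], [−1, 1]] with P⁻¹ = [[1, 1], [1, 2]], and T = P·diag(3, −1)·P⁻¹.
Then T^8 = P·diag(6561, 1)·P⁻¹ = [[13122, −1], [−6561, 1]] · [[1, 1], [1, 2]] = [[13121, 13120], [−6560, −6559]].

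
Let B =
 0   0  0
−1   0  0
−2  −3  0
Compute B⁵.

[[0, 0, 0], [0, 0, 0], [0, 0, 0]]

B is strictly triangular, hence nilpotent: B³ = 0, so B⁵ = 0.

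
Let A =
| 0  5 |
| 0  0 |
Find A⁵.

[[0, 0], [0, 0]]

A is strictly triangular, hence nilpotent: A² = 0, so A⁵ = 0.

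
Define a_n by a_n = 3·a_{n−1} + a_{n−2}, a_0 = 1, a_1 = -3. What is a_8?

With companion matrix C = [[3, 1], [1, 0]], [a_n, a_{n−1}]ᵀ = C·[a_{n−1}, a_{n−2}]ᵀ, so [a_8, a_7]ᵀ = C⁷·[a_1, a_0]ᵀ.
C⁷ = [[3927, 1189], [1189, 360]], giving [a_8, a_7]ᵀ = [[-10592], [-3207]].

-10592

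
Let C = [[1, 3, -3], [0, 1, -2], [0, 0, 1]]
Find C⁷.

C = I + N where N = [[0, 3, -3], [0, 0, -2], [0, 0, 0]] is strictly upper-triangular, so N³ = 0.
(I + N)⁷ = I + 7·N + 21·N² = [[1, 21, -147], [0, 1, -14], [0, 0, 1]].

[[1, 21, -147], [0, 1, -14], [0, 0, 1]]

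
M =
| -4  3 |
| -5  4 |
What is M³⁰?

M² = I (check: tr M = 0 and det M = -1), so M³⁰ = I since 30 is even.

[[1, 0], [0, 1]]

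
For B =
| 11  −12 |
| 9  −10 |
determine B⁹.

[[2051, −2052], [1539, −1540]]

tr B = 1 and det B = −2, so the characteristic polynomial is λ² − (1)λ + (−2) with roots −1 and 2.
Eigenvectors give P = [[−1, −4], [−1, −3]] with P⁻¹ = [[3, −4], [−1, 1]], and B = P·diag(−1, 2)·P⁻¹.
Then B⁹ = P·diag(−1, 512)·P⁻¹ = [[1, −2048], [1, −1536]] · [[3, −4], [−1, 1]] = [[2051, −2052], [1539, −1540]].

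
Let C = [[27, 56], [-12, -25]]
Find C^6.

[[5097, 10192], [-2184, -4367]]

tr C = 2 and det C = -3, so the characteristic polynomial is λ² − (2)λ + (-3) with roots 3 and -1.
Eigenvectors give P = [[7, -2], [-3, 1]] with P⁻¹ = [[1, 2], [3, 7]], and C = P·diag(3, -1)·P⁻¹.
Then C^6 = P·diag(729, 1)·P⁻¹ = [[5103, -2], [-2187, 1]] · [[1, 2], [3, 7]] = [[5097, 10192], [-2184, -4367]].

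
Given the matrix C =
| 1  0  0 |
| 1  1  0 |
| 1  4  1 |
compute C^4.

C = I + N where N = [[0, 0, 0], [1, 0, 0], [1, 4, 0]] is strictly lower-triangular, so N^3 = 0.
(I + N)^4 = I + 4·N + 6·N^2 = [[1, 0, 0], [4, 1, 0], [28, 16, 1]].

[[1, 0, 0], [4, 1, 0], [28, 16, 1]]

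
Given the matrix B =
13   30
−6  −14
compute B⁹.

tr B = −1 and det B = −2, so the characteristic polynomial is λ² − (−1)λ + (−2) with roots −2 and 1.
Eigenvectors give P = [[2, −5], [−1, 2]] with P⁻¹ = [[−2, −5], [−1, −2]], and B = P·diag(−2, 1)·P⁻¹.
Then B⁹ = P·diag(−512, 1)·P⁻¹ = [[−1024, −5], [512, 2]] · [[−2, −5], [−1, −2]] = [[2053, 5130], [−1026, −2564]].

[[2053, 5130], [−1026, −2564]]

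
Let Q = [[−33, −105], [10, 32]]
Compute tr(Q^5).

−211

tr Q = −1 and det Q = −6, so the characteristic polynomial is λ² − (−1)λ + (−6) with roots −3 and 2.
Eigenvectors give P = [[−7, −3], [2, 1]] with P⁻¹ = [[−1, −3], [2, 7]], and Q = P·diag(−3, 2)·P⁻¹.
Then Q^5 = P·diag(−243, 32)·P⁻¹ = [[1701, −96], [−486, 32]] · [[−1, −3], [2, 7]] = [[−1893, −5775], [550, 1682]].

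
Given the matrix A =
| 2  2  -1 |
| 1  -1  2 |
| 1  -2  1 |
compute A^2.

[[5, 4, 1], [3, -1, -1], [1, 2, -4]]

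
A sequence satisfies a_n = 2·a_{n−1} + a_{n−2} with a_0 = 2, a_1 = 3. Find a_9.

3771

With companion matrix C = [[2, 1], [1, 0]], [a_n, a_{n−1}]ᵀ = C·[a_{n−1}, a_{n−2}]ᵀ, so [a_9, a_8]ᵀ = C^8·[a_1, a_0]ᵀ.
C^8 = [[985, 408], [408, 169]], giving [a_9, a_8]ᵀ = [[3771], [1562]].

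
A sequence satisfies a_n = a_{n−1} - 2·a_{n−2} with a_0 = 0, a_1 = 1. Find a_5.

With companion matrix A = [[1, -2], [1, 0]], [a_n, a_{n−1}]ᵀ = A·[a_{n−1}, a_{n−2}]ᵀ, so [a_5, a_4]ᵀ = A⁴·[a_1, a_0]ᵀ.
A⁴ = [[-1, 6], [-3, 2]], giving [a_5, a_4]ᵀ = [[-1], [-3]].

-1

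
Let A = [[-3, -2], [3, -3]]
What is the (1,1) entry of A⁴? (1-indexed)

-207

A² = [[3, 12], [-18, 3]]
A³ = [[27, -42], [63, 27]]
A⁴ = [[-207, 72], [-108, -207]]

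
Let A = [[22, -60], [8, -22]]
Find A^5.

tr A = 0 and det A = -4, so the characteristic polynomial is λ² − (0)λ + (-4) with roots 2 and -2.
Eigenvectors give P = [[-3, 5], [-1, 2]] with P⁻¹ = [[-2, 5], [-1, 3]], and A = P·diag(2, -2)·P⁻¹.
Then A^5 = P·diag(32, -32)·P⁻¹ = [[-96, -160], [-32, -64]] · [[-2, 5], [-1, 3]] = [[352, -960], [128, -352]].

[[352, -960], [128, -352]]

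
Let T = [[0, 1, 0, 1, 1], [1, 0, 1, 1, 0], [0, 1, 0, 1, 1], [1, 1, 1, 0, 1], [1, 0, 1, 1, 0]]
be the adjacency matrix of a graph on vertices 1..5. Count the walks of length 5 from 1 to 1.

56

The number of length-5 walks from vertex 1 to vertex 1 is entry (1,1) of T⁵, where T is the adjacency matrix.
T² = [[3, 1, 3, 2, 1], [1, 3, 1, 2, 3], [3, 1, 3, 2, 1], [2, 2, 2, 4, 2], [1, 3, 1, 2, 3]]
T³ = [[4, 8, 4, 8, 8], [8, 4, 8, 8, 4], [4, 8, 4, 8, 8], [8, 8, 8, 8, 8], [8, 4, 8, 8, 4]]
T⁴ = [[24, 16, 24, 24, 16], [16, 24, 16, 24, 24], [24, 16, 24, 24, 16], [24, 24, 24, 32, 24], [16, 24, 16, 24, 24]]
T⁵ = [[56, 72, 56, 80, 72], [72, 56, 72, 80, 56], [56, 72, 56, 80, 72], [80, 80, 80, 96, 80], [72, 56, 72, 80, 56]]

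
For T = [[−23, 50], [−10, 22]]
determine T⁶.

tr T = −1 and det T = −6, so the characteristic polynomial is λ² − (−1)λ + (−6) with roots 2 and −3.
Eigenvectors give P = [[2, 5], [1, 2]] with P⁻¹ = [[−2, 5], [1, −2]], and T = P·diag(2, −3)·P⁻¹.
Then T⁶ = P·diag(64, 729)·P⁻¹ = [[128, 3645], [64, 1458]] · [[−2, 5], [1, −2]] = [[3389, −6650], [1330, −2596]].

[[3389, −6650], [1330, −2596]]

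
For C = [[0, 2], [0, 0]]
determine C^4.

[[0, 0], [0, 0]]

C is strictly triangular, hence nilpotent: C^2 = 0, so C^4 = 0.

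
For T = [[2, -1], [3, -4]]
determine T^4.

T^2 = [[1, 2], [-6, 13]]
T^3 = [[8, -9], [27, -46]]
T^4 = [[-11, 28], [-84, 157]]

[[-11, 28], [-84, 157]]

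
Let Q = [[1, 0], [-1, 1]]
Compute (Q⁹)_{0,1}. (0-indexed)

0

Q = I + N where N = [[0, 0], [-1, 0]] is strictly lower-triangular, so N² = 0.
(I + N)⁹ = I + 9·N = [[1, 0], [-9, 1]].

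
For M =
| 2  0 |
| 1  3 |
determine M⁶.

[[64, 0], [665, 729]]

tr M = 5 and det M = 6, so the characteristic polynomial is λ² − (5)λ + (6) with roots 3 and 2.
Eigenvectors give P = [[0, −1], [1, 1]] with P⁻¹ = [[1, 1], [−1, 0]], and M = P·diag(3, 2)·P⁻¹.
Then M⁶ = P·diag(729, 64)·P⁻¹ = [[0, −64], [729, 64]] · [[1, 1], [−1, 0]] = [[64, 0], [665, 729]].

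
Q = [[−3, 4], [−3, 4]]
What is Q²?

Q² = Q (a projection; rank 1, trace 1), so Q² = Q.

[[−3, 4], [−3, 4]]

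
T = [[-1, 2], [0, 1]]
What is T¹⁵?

[[-1, 2], [0, 1]]

T² = I (check: tr T = 0 and det T = -1), so T¹⁵ = T since 15 is odd.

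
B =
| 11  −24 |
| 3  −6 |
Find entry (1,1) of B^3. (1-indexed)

tr B = 5 and det B = 6, so the characteristic polynomial is λ² − (5)λ + (6) with roots 2 and 3.
Eigenvectors give P = [[−8, −3], [−3, −1]] with P⁻¹ = [[1, −3], [−3, 8]], and B = P·diag(2, 3)·P⁻¹.
Then B^3 = P·diag(8, 27)·P⁻¹ = [[−64, −81], [−24, −27]] · [[1, −3], [−3, 8]] = [[179, −456], [57, −144]].

179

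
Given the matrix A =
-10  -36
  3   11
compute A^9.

[[-1540, -6156], [513, 2051]]

tr A = 1 and det A = -2, so the characteristic polynomial is λ² − (1)λ + (-2) with roots -1 and 2.
Eigenvectors give P = [[-4, 3], [1, -1]] with P⁻¹ = [[-1, -3], [-1, -4]], and A = P·diag(-1, 2)·P⁻¹.
Then A^9 = P·diag(-1, 512)·P⁻¹ = [[4, 1536], [-1, -512]] · [[-1, -3], [-1, -4]] = [[-1540, -6156], [513, 2051]].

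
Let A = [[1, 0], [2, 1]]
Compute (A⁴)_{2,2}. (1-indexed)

1

A = I + N where N = [[0, 0], [2, 0]] is strictly lower-triangular, so N² = 0.
(I + N)⁴ = I + 4·N = [[1, 0], [8, 1]].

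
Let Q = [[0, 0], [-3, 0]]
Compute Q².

[[0, 0], [0, 0]]

Q is strictly triangular, hence nilpotent: Q² = 0, so Q² = 0.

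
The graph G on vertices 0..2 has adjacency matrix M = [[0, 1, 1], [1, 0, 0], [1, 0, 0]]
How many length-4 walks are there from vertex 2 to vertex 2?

The number of length-4 walks from vertex 2 to vertex 2 is entry (2,2) of M⁴, where M is the adjacency matrix.
M² = [[2, 0, 0], [0, 1, 1], [0, 1, 1]]
M³ = [[0, 2, 2], [2, 0, 0], [2, 0, 0]]
M⁴ = [[4, 0, 0], [0, 2, 2], [0, 2, 2]]

2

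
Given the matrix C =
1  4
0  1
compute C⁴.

[[1, 16], [0, 1]]

C = I + N where N = [[0, 4], [0, 0]] is strictly upper-triangular, so N² = 0.
(I + N)⁴ = I + 4·N = [[1, 16], [0, 1]].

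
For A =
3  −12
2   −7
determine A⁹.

tr A = −4 and det A = 3, so the characteristic polynomial is λ² − (−4)λ + (3) with roots −3 and −1.
Eigenvectors give P = [[−2, −3], [−1, −1]] with P⁻¹ = [[1, −3], [−1, 2]], and A = P·diag(−3, −1)·P⁻¹.
Then A⁹ = P·diag(−19683, −1)·P⁻¹ = [[39366, 3], [19683, 1]] · [[1, −3], [−1, 2]] = [[39363, −118092], [19682, −59047]].

[[39363, −118092], [19682, −59047]]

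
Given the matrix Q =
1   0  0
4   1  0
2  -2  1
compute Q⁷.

Q = I + N where N = [[0, 0, 0], [4, 0, 0], [2, -2, 0]] is strictly lower-triangular, so N³ = 0.
(I + N)⁷ = I + 7·N + 21·N² = [[1, 0, 0], [28, 1, 0], [-154, -14, 1]].

[[1, 0, 0], [28, 1, 0], [-154, -14, 1]]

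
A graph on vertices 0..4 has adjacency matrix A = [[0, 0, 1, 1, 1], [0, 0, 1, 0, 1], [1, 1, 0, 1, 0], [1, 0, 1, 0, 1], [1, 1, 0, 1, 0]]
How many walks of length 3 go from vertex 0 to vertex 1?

2

The number of length-3 walks from vertex 0 to vertex 1 is entry (0,1) of A³, where A is the adjacency matrix.
A² = [[3, 2, 1, 2, 1], [2, 2, 0, 2, 0], [1, 0, 3, 1, 3], [2, 2, 1, 3, 1], [1, 0, 3, 1, 3]]
A³ = [[4, 2, 7, 5, 7], [2, 0, 6, 2, 6], [7, 6, 2, 7, 2], [5, 2, 7, 4, 7], [7, 6, 2, 7, 2]]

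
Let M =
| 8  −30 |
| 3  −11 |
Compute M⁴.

tr M = −3 and det M = 2, so the characteristic polynomial is λ² − (−3)λ + (2) with roots −2 and −1.
Eigenvectors give P = [[−3, −10], [−1, −3]] with P⁻¹ = [[3, −10], [−1, 3]], and M = P·diag(−2, −1)·P⁻¹.
Then M⁴ = P·diag(16, 1)·P⁻¹ = [[−48, −10], [−16, −3]] · [[3, −10], [−1, 3]] = [[−134, 450], [−45, 151]].

[[−134, 450], [−45, 151]]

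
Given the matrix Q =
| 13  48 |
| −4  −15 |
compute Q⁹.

tr Q = −2 and det Q = −3, so the characteristic polynomial is λ² − (−2)λ + (−3) with roots 1 and −3.
Eigenvectors give P = [[4, −3], [−1, 1]] with P⁻¹ = [[1, 3], [1, 4]], and Q = P·diag(1, −3)·P⁻¹.
Then Q⁹ = P·diag(1, −19683)·P⁻¹ = [[4, 59049], [−1, −19683]] · [[1, 3], [1, 4]] = [[59053, 236208], [−19684, −78735]].

[[59053, 236208], [−19684, −78735]]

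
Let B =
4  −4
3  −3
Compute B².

B² = B (a projection; rank 1, trace 1), so B² = B.

[[4, −4], [3, −3]]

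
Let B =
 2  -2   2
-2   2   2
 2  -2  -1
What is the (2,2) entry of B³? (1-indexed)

20

B² = [[12, -12, -2], [-4, 4, -2], [6, -6, 1]]
B³ = [[44, -44, 2], [-20, 20, 2], [26, -26, -1]]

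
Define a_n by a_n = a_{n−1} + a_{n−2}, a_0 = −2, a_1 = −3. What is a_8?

With companion matrix A = [[1, 1], [1, 0]], [a_n, a_{n−1}]ᵀ = A·[a_{n−1}, a_{n−2}]ᵀ, so [a_8, a_7]ᵀ = A^7·[a_1, a_0]ᵀ.
A^7 = [[21, 13], [13, 8]], giving [a_8, a_7]ᵀ = [[−89], [−55]].

−89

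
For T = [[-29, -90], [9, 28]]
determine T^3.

tr T = -1 and det T = -2, so the characteristic polynomial is λ² − (-1)λ + (-2) with roots 1 and -2.
Eigenvectors give P = [[3, 10], [-1, -3]] with P⁻¹ = [[-3, -10], [1, 3]], and T = P·diag(1, -2)·P⁻¹.
Then T^3 = P·diag(1, -8)·P⁻¹ = [[3, -80], [-1, 24]] · [[-3, -10], [1, 3]] = [[-89, -270], [27, 82]].

[[-89, -270], [27, 82]]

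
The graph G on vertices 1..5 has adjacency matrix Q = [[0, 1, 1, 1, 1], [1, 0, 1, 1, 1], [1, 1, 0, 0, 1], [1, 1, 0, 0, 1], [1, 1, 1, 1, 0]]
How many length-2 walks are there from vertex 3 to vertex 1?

2

The number of length-2 walks from vertex 3 to vertex 1 is entry (3,1) of Q^2, where Q is the adjacency matrix.
Q^2 = [[4, 3, 2, 2, 3], [3, 4, 2, 2, 3], [2, 2, 3, 3, 2], [2, 2, 3, 3, 2], [3, 3, 2, 2, 4]]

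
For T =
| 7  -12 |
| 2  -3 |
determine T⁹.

tr T = 4 and det T = 3, so the characteristic polynomial is λ² − (4)λ + (3) with roots 3 and 1.
Eigenvectors give P = [[3, -2], [1, -1]] with P⁻¹ = [[1, -2], [1, -3]], and T = P·diag(3, 1)·P⁻¹.
Then T⁹ = P·diag(19683, 1)·P⁻¹ = [[59049, -2], [19683, -1]] · [[1, -2], [1, -3]] = [[59047, -118092], [19682, -39363]].

[[59047, -118092], [19682, -39363]]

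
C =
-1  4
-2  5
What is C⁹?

tr C = 4 and det C = 3, so the characteristic polynomial is λ² − (4)λ + (3) with roots 3 and 1.
Eigenvectors give P = [[1, 2], [1, 1]] with P⁻¹ = [[-1, 2], [1, -1]], and C = P·diag(3, 1)·P⁻¹.
Then C⁹ = P·diag(19683, 1)·P⁻¹ = [[19683, 2], [19683, 1]] · [[-1, 2], [1, -1]] = [[-19681, 39364], [-19682, 39365]].

[[-19681, 39364], [-19682, 39365]]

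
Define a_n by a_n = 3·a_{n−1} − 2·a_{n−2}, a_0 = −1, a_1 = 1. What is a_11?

4093

With companion matrix C = [[3, −2], [1, 0]], [a_n, a_{n−1}]ᵀ = C·[a_{n−1}, a_{n−2}]ᵀ, so [a_11, a_10]ᵀ = C¹⁰·[a_1, a_0]ᵀ.
C¹⁰ = [[2047, −2046], [1023, −1022]], giving [a_11, a_10]ᵀ = [[4093], [2045]].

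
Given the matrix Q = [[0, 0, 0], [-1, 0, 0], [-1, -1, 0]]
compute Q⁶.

Q is strictly triangular, hence nilpotent: Q³ = 0, so Q⁶ = 0.

[[0, 0, 0], [0, 0, 0], [0, 0, 0]]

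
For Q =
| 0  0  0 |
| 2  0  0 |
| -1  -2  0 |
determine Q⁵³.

[[0, 0, 0], [0, 0, 0], [0, 0, 0]]

Q is strictly triangular, hence nilpotent: Q³ = 0, so Q⁵³ = 0.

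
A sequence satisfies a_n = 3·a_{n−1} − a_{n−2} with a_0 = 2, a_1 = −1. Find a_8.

With companion matrix T = [[3, −1], [1, 0]], [a_n, a_{n−1}]ᵀ = T·[a_{n−1}, a_{n−2}]ᵀ, so [a_8, a_7]ᵀ = T⁷·[a_1, a_0]ᵀ.
T⁷ = [[987, −377], [377, −144]], giving [a_8, a_7]ᵀ = [[−1741], [−665]].

−1741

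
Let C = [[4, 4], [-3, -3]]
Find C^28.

[[4, 4], [-3, -3]]

C² = C (a projection; rank 1, trace 1), so C^28 = C.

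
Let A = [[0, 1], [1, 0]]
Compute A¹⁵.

A² = I (check: tr A = 0 and det A = −1), so A¹⁵ = A since 15 is odd.

[[0, 1], [1, 0]]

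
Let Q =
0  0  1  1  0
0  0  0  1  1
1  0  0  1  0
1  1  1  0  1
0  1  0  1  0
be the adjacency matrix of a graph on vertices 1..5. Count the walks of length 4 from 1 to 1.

The number of length-4 walks from vertex 1 to vertex 1 is entry (1,1) of Q⁴, where Q is the adjacency matrix.
Q² = [[2, 1, 1, 1, 1], [1, 2, 1, 1, 1], [1, 1, 2, 1, 1], [1, 1, 1, 4, 1], [1, 1, 1, 1, 2]]
Q³ = [[2, 2, 3, 5, 2], [2, 2, 2, 5, 3], [3, 2, 2, 5, 2], [5, 5, 5, 4, 5], [2, 3, 2, 5, 2]]
Q⁴ = [[8, 7, 7, 9, 7], [7, 8, 7, 9, 7], [7, 7, 8, 9, 7], [9, 9, 9, 20, 9], [7, 7, 7, 9, 8]]

8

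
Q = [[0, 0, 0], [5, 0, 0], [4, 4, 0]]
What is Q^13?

Q is strictly triangular, hence nilpotent: Q^3 = 0, so Q^13 = 0.

[[0, 0, 0], [0, 0, 0], [0, 0, 0]]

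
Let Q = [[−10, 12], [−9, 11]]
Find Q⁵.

tr Q = 1 and det Q = −2, so the characteristic polynomial is λ² − (1)λ + (−2) with roots 2 and −1.
Eigenvectors give P = [[1, 4], [1, 3]] with P⁻¹ = [[−3, 4], [1, −1]], and Q = P·diag(2, −1)·P⁻¹.
Then Q⁵ = P·diag(32, −1)·P⁻¹ = [[32, −4], [32, −3]] · [[−3, 4], [1, −1]] = [[−100, 132], [−99, 131]].

[[−100, 132], [−99, 131]]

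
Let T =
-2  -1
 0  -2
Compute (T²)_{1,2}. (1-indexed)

4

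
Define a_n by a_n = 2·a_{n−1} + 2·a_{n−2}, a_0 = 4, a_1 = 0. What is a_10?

With companion matrix B = [[2, 2], [1, 0]], [a_n, a_{n−1}]ᵀ = B·[a_{n−1}, a_{n−2}]ᵀ, so [a_10, a_9]ᵀ = B^9·[a_1, a_0]ᵀ.
B^9 = [[6688, 4896], [2448, 1792]], giving [a_10, a_9]ᵀ = [[19584], [7168]].

19584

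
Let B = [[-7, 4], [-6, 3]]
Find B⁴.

tr B = -4 and det B = 3, so the characteristic polynomial is λ² − (-4)λ + (3) with roots -3 and -1.
Eigenvectors give P = [[-1, -2], [-1, -3]] with P⁻¹ = [[-3, 2], [1, -1]], and B = P·diag(-3, -1)·P⁻¹.
Then B⁴ = P·diag(81, 1)·P⁻¹ = [[-81, -2], [-81, -3]] · [[-3, 2], [1, -1]] = [[241, -160], [240, -159]].

[[241, -160], [240, -159]]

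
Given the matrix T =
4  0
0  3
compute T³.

[[64, 0], [0, 27]]

T² = [[16, 0], [0, 9]]
T³ = [[64, 0], [0, 27]]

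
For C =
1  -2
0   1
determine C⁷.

C = I + N where N = [[0, -2], [0, 0]] is strictly upper-triangular, so N² = 0.
(I + N)⁷ = I + 7·N = [[1, -14], [0, 1]].

[[1, -14], [0, 1]]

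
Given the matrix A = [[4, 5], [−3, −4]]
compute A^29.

A² = I (check: tr A = 0 and det A = −1), so A^29 = A since 29 is odd.

[[4, 5], [−3, −4]]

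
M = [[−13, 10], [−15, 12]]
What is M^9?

[[−60073, 40390], [−60585, 40902]]

tr M = −1 and det M = −6, so the characteristic polynomial is λ² − (−1)λ + (−6) with roots −3 and 2.
Eigenvectors give P = [[−1, −2], [−1, −3]] with P⁻¹ = [[−3, 2], [1, −1]], and M = P·diag(−3, 2)·P⁻¹.
Then M^9 = P·diag(−19683, 512)·P⁻¹ = [[19683, −1024], [19683, −1536]] · [[−3, 2], [1, −1]] = [[−60073, 40390], [−60585, 40902]].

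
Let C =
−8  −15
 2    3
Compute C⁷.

tr C = −5 and det C = 6, so the characteristic polynomial is λ² − (−5)λ + (6) with roots −2 and −3.
Eigenvectors give P = [[5, −3], [−2, 1]] with P⁻¹ = [[−1, −3], [−2, −5]], and C = P·diag(−2, −3)·P⁻¹.
Then C⁷ = P·diag(−128, −2187)·P⁻¹ = [[−640, 6561], [256, −2187]] · [[−1, −3], [−2, −5]] = [[−12482, −30885], [4118, 10167]].

[[−12482, −30885], [4118, 10167]]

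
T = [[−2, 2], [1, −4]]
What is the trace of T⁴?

T² = [[6, −12], [−6, 18]]
T³ = [[−24, 60], [30, −84]]
T⁴ = [[108, −288], [−144, 396]]

504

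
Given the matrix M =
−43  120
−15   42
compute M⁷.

[[−20707, 55560], [−6945, 18648]]

tr M = −1 and det M = −6, so the characteristic polynomial is λ² − (−1)λ + (−6) with roots 2 and −3.
Eigenvectors give P = [[8, −3], [3, −1]] with P⁻¹ = [[−1, 3], [−3, 8]], and M = P·diag(2, −3)·P⁻¹.
Then M⁷ = P·diag(128, −2187)·P⁻¹ = [[1024, 6561], [384, 2187]] · [[−1, 3], [−3, 8]] = [[−20707, 55560], [−6945, 18648]].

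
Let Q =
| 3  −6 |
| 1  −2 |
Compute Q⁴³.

Q² = Q (a projection; rank 1, trace 1), so Q⁴³ = Q.

[[3, −6], [1, −2]]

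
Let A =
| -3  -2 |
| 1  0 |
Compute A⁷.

[[-255, -254], [127, 126]]

tr A = -3 and det A = 2, so the characteristic polynomial is λ² − (-3)λ + (2) with roots -1 and -2.
Eigenvectors give P = [[1, 2], [-1, -1]] with P⁻¹ = [[-1, -2], [1, 1]], and A = P·diag(-1, -2)·P⁻¹.
Then A⁷ = P·diag(-1, -128)·P⁻¹ = [[-1, -256], [1, 128]] · [[-1, -2], [1, 1]] = [[-255, -254], [127, 126]].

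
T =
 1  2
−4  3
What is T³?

T² = [[−7, 8], [−16, 1]]
T³ = [[−39, 10], [−20, −29]]

[[−39, 10], [−20, −29]]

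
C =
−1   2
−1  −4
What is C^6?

[[−601, −1330], [665, 1394]]

tr C = −5 and det C = 6, so the characteristic polynomial is λ² − (−5)λ + (6) with roots −2 and −3.
Eigenvectors give P = [[−2, −1], [1, 1]] with P⁻¹ = [[−1, −1], [1, 2]], and C = P·diag(−2, −3)·P⁻¹.
Then C^6 = P·diag(64, 729)·P⁻¹ = [[−128, −729], [64, 729]] · [[−1, −1], [1, 2]] = [[−601, −1330], [665, 1394]].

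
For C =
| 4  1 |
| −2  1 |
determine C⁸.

tr C = 5 and det C = 6, so the characteristic polynomial is λ² − (5)λ + (6) with roots 3 and 2.
Eigenvectors give P = [[−1, −1], [1, 2]] with P⁻¹ = [[−2, −1], [1, 1]], and C = P·diag(3, 2)·P⁻¹.
Then C⁸ = P·diag(6561, 256)·P⁻¹ = [[−6561, −256], [6561, 512]] · [[−2, −1], [1, 1]] = [[12866, 6305], [−12610, −6049]].

[[12866, 6305], [−12610, −6049]]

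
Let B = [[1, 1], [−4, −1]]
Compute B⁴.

B² = [[−3, 0], [0, −3]]
B³ = [[−3, −3], [12, 3]]
B⁴ = [[9, 0], [0, 9]]

[[9, 0], [0, 9]]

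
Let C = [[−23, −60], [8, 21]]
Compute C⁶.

[[4369, 10920], [−1456, −3639]]

tr C = −2 and det C = −3, so the characteristic polynomial is λ² − (−2)λ + (−3) with roots 1 and −3.
Eigenvectors give P = [[5, 3], [−2, −1]] with P⁻¹ = [[−1, −3], [2, 5]], and C = P·diag(1, −3)·P⁻¹.
Then C⁶ = P·diag(1, 729)·P⁻¹ = [[5, 2187], [−2, −729]] · [[−1, −3], [2, 5]] = [[4369, 10920], [−1456, −3639]].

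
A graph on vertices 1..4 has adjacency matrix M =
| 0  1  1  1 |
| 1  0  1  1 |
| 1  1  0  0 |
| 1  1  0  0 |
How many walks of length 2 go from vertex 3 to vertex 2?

1

The number of length-2 walks from vertex 3 to vertex 2 is entry (3,2) of M², where M is the adjacency matrix.
M² = [[3, 2, 1, 1], [2, 3, 1, 1], [1, 1, 2, 2], [1, 1, 2, 2]]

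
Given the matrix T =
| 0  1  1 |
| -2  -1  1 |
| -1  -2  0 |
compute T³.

T² = [[-3, -3, 1], [1, -3, -3], [4, 1, -3]]
T³ = [[5, -2, -6], [9, 10, -2], [1, 9, 5]]

[[5, -2, -6], [9, 10, -2], [1, 9, 5]]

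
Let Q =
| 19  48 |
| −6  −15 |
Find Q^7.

[[19675, 52464], [−6558, −17487]]

tr Q = 4 and det Q = 3, so the characteristic polynomial is λ² − (4)λ + (3) with roots 1 and 3.
Eigenvectors give P = [[−8, −3], [3, 1]] with P⁻¹ = [[1, 3], [−3, −8]], and Q = P·diag(1, 3)·P⁻¹.
Then Q^7 = P·diag(1, 2187)·P⁻¹ = [[−8, −6561], [3, 2187]] · [[1, 3], [−3, −8]] = [[19675, 52464], [−6558, −17487]].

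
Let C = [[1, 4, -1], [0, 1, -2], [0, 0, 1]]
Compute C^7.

[[1, 28, -175], [0, 1, -14], [0, 0, 1]]

C = I + N where N = [[0, 4, -1], [0, 0, -2], [0, 0, 0]] is strictly upper-triangular, so N^3 = 0.
(I + N)^7 = I + 7·N + 21·N^2 = [[1, 28, -175], [0, 1, -14], [0, 0, 1]].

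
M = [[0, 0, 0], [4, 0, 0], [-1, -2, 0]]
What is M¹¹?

M is strictly triangular, hence nilpotent: M³ = 0, so M¹¹ = 0.

[[0, 0, 0], [0, 0, 0], [0, 0, 0]]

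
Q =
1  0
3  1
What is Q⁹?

Q = I + N where N = [[0, 0], [3, 0]] is strictly lower-triangular, so N² = 0.
(I + N)⁹ = I + 9·N = [[1, 0], [27, 1]].

[[1, 0], [27, 1]]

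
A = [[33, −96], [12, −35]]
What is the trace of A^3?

−26

tr A = −2 and det A = −3, so the characteristic polynomial is λ² − (−2)λ + (−3) with roots 1 and −3.
Eigenvectors give P = [[−3, 8], [−1, 3]] with P⁻¹ = [[−3, 8], [−1, 3]], and A = P·diag(1, −3)·P⁻¹.
Then A^3 = P·diag(1, −27)·P⁻¹ = [[−3, −216], [−1, −81]] · [[−3, 8], [−1, 3]] = [[225, −672], [84, −251]].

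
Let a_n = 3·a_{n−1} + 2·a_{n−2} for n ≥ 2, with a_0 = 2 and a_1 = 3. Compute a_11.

With companion matrix B = [[3, 2], [1, 0]], [a_n, a_{n−1}]ᵀ = B·[a_{n−1}, a_{n−2}]ᵀ, so [a_11, a_10]ᵀ = B¹⁰·[a_1, a_0]ᵀ.
B¹⁰ = [[283667, 159294], [79647, 44726]], giving [a_11, a_10]ᵀ = [[1169589], [328393]].

1169589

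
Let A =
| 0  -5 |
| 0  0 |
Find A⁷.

A is strictly triangular, hence nilpotent: A² = 0, so A⁷ = 0.

[[0, 0], [0, 0]]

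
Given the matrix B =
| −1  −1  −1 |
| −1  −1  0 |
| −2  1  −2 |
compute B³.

[[−11, −2, −10], [−6, −3, −4], [−16, 2, −17]]

B² = [[4, 1, 3], [2, 2, 1], [5, −1, 6]]
B³ = [[−11, −2, −10], [−6, −3, −4], [−16, 2, −17]]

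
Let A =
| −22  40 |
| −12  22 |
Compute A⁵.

tr A = 0 and det A = −4, so the characteristic polynomial is λ² − (0)λ + (−4) with roots 2 and −2.
Eigenvectors give P = [[−5, 2], [−3, 1]] with P⁻¹ = [[1, −2], [3, −5]], and A = P·diag(2, −2)·P⁻¹.
Then A⁵ = P·diag(32, −32)·P⁻¹ = [[−160, −64], [−96, −32]] · [[1, −2], [3, −5]] = [[−352, 640], [−192, 352]].

[[−352, 640], [−192, 352]]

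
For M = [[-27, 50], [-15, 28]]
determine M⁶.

[[-3261, 6650], [-1995, 4054]]

tr M = 1 and det M = -6, so the characteristic polynomial is λ² − (1)λ + (-6) with roots -2 and 3.
Eigenvectors give P = [[2, -5], [1, -3]] with P⁻¹ = [[3, -5], [1, -2]], and M = P·diag(-2, 3)·P⁻¹.
Then M⁶ = P·diag(64, 729)·P⁻¹ = [[128, -3645], [64, -2187]] · [[3, -5], [1, -2]] = [[-3261, 6650], [-1995, 4054]].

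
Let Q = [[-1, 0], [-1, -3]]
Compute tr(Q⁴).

Q² = [[1, 0], [4, 9]]
Q³ = [[-1, 0], [-13, -27]]
Q⁴ = [[1, 0], [40, 81]]

82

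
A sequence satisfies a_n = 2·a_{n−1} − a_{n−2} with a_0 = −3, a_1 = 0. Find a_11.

30

With companion matrix B = [[2, −1], [1, 0]], [a_n, a_{n−1}]ᵀ = B·[a_{n−1}, a_{n−2}]ᵀ, so [a_11, a_10]ᵀ = B^10·[a_1, a_0]ᵀ.
B^10 = [[11, −10], [10, −9]], giving [a_11, a_10]ᵀ = [[30], [27]].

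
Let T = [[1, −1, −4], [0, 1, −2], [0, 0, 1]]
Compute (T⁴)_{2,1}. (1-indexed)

0

T = I + N where N = [[0, −1, −4], [0, 0, −2], [0, 0, 0]] is strictly upper-triangular, so N³ = 0.
(I + N)⁴ = I + 4·N + 6·N² = [[1, −4, −4], [0, 1, −8], [0, 0, 1]].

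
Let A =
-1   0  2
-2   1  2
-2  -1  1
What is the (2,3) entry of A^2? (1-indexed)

0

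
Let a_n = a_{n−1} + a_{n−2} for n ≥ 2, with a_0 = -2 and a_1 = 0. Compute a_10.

With companion matrix Q = [[1, 1], [1, 0]], [a_n, a_{n−1}]ᵀ = Q·[a_{n−1}, a_{n−2}]ᵀ, so [a_10, a_9]ᵀ = Q⁹·[a_1, a_0]ᵀ.
Q⁹ = [[55, 34], [34, 21]], giving [a_10, a_9]ᵀ = [[-68], [-42]].

-68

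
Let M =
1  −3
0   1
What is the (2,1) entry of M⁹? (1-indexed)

0

M = I + N where N = [[0, −3], [0, 0]] is strictly upper-triangular, so N² = 0.
(I + N)⁹ = I + 9·N = [[1, −27], [0, 1]].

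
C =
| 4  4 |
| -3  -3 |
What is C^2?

C² = C (a projection; rank 1, trace 1), so C^2 = C.

[[4, 4], [-3, -3]]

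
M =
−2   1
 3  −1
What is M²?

[[7, −3], [−9, 4]]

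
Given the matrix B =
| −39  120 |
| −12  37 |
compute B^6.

tr B = −2 and det B = −3, so the characteristic polynomial is λ² − (−2)λ + (−3) with roots 1 and −3.
Eigenvectors give P = [[3, 10], [1, 3]] with P⁻¹ = [[−3, 10], [1, −3]], and B = P·diag(1, −3)·P⁻¹.
Then B^6 = P·diag(1, 729)·P⁻¹ = [[3, 7290], [1, 2187]] · [[−3, 10], [1, −3]] = [[7281, −21840], [2184, −6551]].

[[7281, −21840], [2184, −6551]]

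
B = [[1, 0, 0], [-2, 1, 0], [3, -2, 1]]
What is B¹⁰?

B = I + N where N = [[0, 0, 0], [-2, 0, 0], [3, -2, 0]] is strictly lower-triangular, so N³ = 0.
(I + N)¹⁰ = I + 10·N + 45·N² = [[1, 0, 0], [-20, 1, 0], [210, -20, 1]].

[[1, 0, 0], [-20, 1, 0], [210, -20, 1]]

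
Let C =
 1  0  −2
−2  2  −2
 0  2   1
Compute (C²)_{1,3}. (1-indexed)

−4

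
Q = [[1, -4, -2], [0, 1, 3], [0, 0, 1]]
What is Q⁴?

Q = I + N where N = [[0, -4, -2], [0, 0, 3], [0, 0, 0]] is strictly upper-triangular, so N³ = 0.
(I + N)⁴ = I + 4·N + 6·N² = [[1, -16, -80], [0, 1, 12], [0, 0, 1]].

[[1, -16, -80], [0, 1, 12], [0, 0, 1]]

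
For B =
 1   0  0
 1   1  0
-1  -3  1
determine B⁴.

B = I + N where N = [[0, 0, 0], [1, 0, 0], [-1, -3, 0]] is strictly lower-triangular, so N³ = 0.
(I + N)⁴ = I + 4·N + 6·N² = [[1, 0, 0], [4, 1, 0], [-22, -12, 1]].

[[1, 0, 0], [4, 1, 0], [-22, -12, 1]]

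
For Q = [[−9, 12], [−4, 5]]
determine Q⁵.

tr Q = −4 and det Q = 3, so the characteristic polynomial is λ² − (−4)λ + (3) with roots −3 and −1.
Eigenvectors give P = [[2, −3], [1, −2]] with P⁻¹ = [[2, −3], [1, −2]], and Q = P·diag(−3, −1)·P⁻¹.
Then Q⁵ = P·diag(−243, −1)·P⁻¹ = [[−486, 3], [−243, 2]] · [[2, −3], [1, −2]] = [[−969, 1452], [−484, 725]].

[[−969, 1452], [−484, 725]]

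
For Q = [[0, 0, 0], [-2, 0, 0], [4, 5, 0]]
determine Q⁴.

[[0, 0, 0], [0, 0, 0], [0, 0, 0]]

Q is strictly triangular, hence nilpotent: Q³ = 0, so Q⁴ = 0.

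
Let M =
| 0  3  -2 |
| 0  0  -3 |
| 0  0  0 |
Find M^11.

[[0, 0, 0], [0, 0, 0], [0, 0, 0]]

M is strictly triangular, hence nilpotent: M^3 = 0, so M^11 = 0.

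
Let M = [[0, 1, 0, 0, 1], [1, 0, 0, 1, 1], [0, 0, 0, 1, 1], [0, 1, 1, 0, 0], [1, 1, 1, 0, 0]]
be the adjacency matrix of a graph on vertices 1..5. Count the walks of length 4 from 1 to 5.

8

The number of length-4 walks from vertex 1 to vertex 5 is entry (1,5) of M^4, where M is the adjacency matrix.
M^2 = [[2, 1, 1, 1, 1], [1, 3, 2, 0, 1], [1, 2, 2, 0, 0], [1, 0, 0, 2, 2], [1, 1, 0, 2, 3]]
M^3 = [[2, 4, 2, 2, 4], [4, 2, 1, 5, 6], [2, 1, 0, 4, 5], [2, 5, 4, 0, 1], [4, 6, 5, 1, 2]]
M^4 = [[8, 8, 6, 6, 8], [8, 15, 11, 3, 7], [6, 11, 9, 1, 3], [6, 3, 1, 9, 11], [8, 7, 3, 11, 15]]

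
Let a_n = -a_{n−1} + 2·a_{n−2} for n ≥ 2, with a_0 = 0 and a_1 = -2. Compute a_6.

With companion matrix Q = [[-1, 2], [1, 0]], [a_n, a_{n−1}]ᵀ = Q·[a_{n−1}, a_{n−2}]ᵀ, so [a_6, a_5]ᵀ = Q⁵·[a_1, a_0]ᵀ.
Q⁵ = [[-21, 22], [11, -10]], giving [a_6, a_5]ᵀ = [[42], [-22]].

42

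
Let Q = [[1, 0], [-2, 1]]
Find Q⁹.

[[1, 0], [-18, 1]]

Q = I + N where N = [[0, 0], [-2, 0]] is strictly lower-triangular, so N² = 0.
(I + N)⁹ = I + 9·N = [[1, 0], [-18, 1]].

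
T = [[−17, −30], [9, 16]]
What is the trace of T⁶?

tr T = −1 and det T = −2, so the characteristic polynomial is λ² − (−1)λ + (−2) with roots 1 and −2.
Eigenvectors give P = [[−5, −2], [3, 1]] with P⁻¹ = [[1, 2], [−3, −5]], and T = P·diag(1, −2)·P⁻¹.
Then T⁶ = P·diag(1, 64)·P⁻¹ = [[−5, −128], [3, 64]] · [[1, 2], [−3, −5]] = [[379, 630], [−189, −314]].

65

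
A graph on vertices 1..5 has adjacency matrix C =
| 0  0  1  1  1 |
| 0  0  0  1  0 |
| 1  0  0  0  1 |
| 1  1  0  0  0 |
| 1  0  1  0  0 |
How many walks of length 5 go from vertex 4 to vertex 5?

7

The number of length-5 walks from vertex 4 to vertex 5 is entry (4,5) of C^5, where C is the adjacency matrix.
C^2 = [[3, 1, 1, 0, 1], [1, 1, 0, 0, 0], [1, 0, 2, 1, 1], [0, 0, 1, 2, 1], [1, 0, 1, 1, 2]]
C^3 = [[2, 0, 4, 4, 4], [0, 0, 1, 2, 1], [4, 1, 2, 1, 3], [4, 2, 1, 0, 1], [4, 1, 3, 1, 2]]
C^4 = [[12, 4, 6, 2, 6], [4, 2, 1, 0, 1], [6, 1, 7, 5, 6], [2, 0, 5, 6, 5], [6, 1, 6, 5, 7]]
C^5 = [[14, 2, 18, 16, 18], [2, 0, 5, 6, 5], [18, 5, 12, 7, 13], [16, 6, 7, 2, 7], [18, 5, 13, 7, 12]]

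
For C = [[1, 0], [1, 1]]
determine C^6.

C = I + N where N = [[0, 0], [1, 0]] is strictly lower-triangular, so N^2 = 0.
(I + N)^6 = I + 6·N = [[1, 0], [6, 1]].

[[1, 0], [6, 1]]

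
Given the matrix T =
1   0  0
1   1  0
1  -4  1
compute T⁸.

T = I + N where N = [[0, 0, 0], [1, 0, 0], [1, -4, 0]] is strictly lower-triangular, so N³ = 0.
(I + N)⁸ = I + 8·N + 28·N² = [[1, 0, 0], [8, 1, 0], [-104, -32, 1]].

[[1, 0, 0], [8, 1, 0], [-104, -32, 1]]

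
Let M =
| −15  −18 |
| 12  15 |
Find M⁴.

[[81, 0], [0, 81]]

tr M = 0 and det M = −9, so the characteristic polynomial is λ² − (0)λ + (−9) with roots 3 and −3.
Eigenvectors give P = [[−1, 3], [1, −2]] with P⁻¹ = [[2, 3], [1, 1]], and M = P·diag(3, −3)·P⁻¹.
Then M⁴ = P·diag(81, 81)·P⁻¹ = [[−81, 243], [81, −162]] · [[2, 3], [1, 1]] = [[81, 0], [0, 81]].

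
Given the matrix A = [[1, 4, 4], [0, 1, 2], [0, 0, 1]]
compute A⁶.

A = I + N where N = [[0, 4, 4], [0, 0, 2], [0, 0, 0]] is strictly upper-triangular, so N³ = 0.
(I + N)⁶ = I + 6·N + 15·N² = [[1, 24, 144], [0, 1, 12], [0, 0, 1]].

[[1, 24, 144], [0, 1, 12], [0, 0, 1]]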